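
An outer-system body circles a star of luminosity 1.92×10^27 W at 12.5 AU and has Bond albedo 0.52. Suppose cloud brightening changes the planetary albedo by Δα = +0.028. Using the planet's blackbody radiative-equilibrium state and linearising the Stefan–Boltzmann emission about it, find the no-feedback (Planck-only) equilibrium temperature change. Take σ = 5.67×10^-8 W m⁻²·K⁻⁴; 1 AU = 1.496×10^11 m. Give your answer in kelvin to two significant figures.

-1.4 kelvin

Orbital distance: d = 12.5 AU = 1.870×10^12 m.
Spreading L over a sphere of radius d: S = 1.92×10^27/(4π·1.87×10^12²) = 43.69 W m⁻².
Reference equilibrium: T_e = [S(1−α)/(4σ)]^(1/4) = 98.06 K.
ΔF = −(S/4)Δα = −(43.69/4)×(+0.028) = -0.3058 W m⁻².
Linearising σT⁴ gives d(σT⁴)/dT = 4σT_e³ = 0.2139 W m⁻² per K.
ΔT₀ = ΔF/λ_P = -0.3058/0.2139 = -1.43 K.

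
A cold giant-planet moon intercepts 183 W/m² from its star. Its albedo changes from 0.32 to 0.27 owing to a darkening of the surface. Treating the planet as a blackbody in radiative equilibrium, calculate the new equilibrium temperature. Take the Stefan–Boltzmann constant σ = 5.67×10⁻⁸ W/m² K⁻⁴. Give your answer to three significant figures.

156 K

T₂ = [S(1−α₂)/(4σ)]^(1/4) = [183.0·0.73/(4σ)]^(1/4) = 155.8 K.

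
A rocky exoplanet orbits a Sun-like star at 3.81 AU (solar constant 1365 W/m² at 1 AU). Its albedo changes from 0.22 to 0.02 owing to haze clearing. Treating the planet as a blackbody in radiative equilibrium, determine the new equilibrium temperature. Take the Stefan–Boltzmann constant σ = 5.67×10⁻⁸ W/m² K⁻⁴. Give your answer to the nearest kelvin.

Irradiance scales as 1/d², so S = 1365 W/m² × (1/3.81)² = 94.03 W/m².
New equilibrium: T₂ = [(1−0.02)·94.03/(4σ)]^(1/4) = 142.0 K.

142 K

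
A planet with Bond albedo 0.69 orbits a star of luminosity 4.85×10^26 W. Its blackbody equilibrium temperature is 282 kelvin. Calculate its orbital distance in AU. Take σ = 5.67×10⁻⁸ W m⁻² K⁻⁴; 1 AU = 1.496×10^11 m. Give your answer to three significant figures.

Required flux: S = 4σT⁴/(1−α) = 4627 W m⁻².
Then d = [L/(4πS)]^(1/2) = 9.133×10^10 m, i.e. 0.6105 AU.

0.611 AU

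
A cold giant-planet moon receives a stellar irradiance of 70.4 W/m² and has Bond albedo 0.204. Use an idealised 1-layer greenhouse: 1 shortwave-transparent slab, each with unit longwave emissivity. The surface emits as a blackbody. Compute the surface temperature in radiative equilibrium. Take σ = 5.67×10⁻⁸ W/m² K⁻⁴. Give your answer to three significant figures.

149 K

Top-of-atmosphere balance: σT_e⁴ = S(1−α)/4 = 14.01 W/m² → T_e = 125.4 K.
For an N-layer opaque stack, T_s⁴ = (N+1)T_e⁴, hence T_s = (2)^(1/4)×125.4 K = 149.1 K.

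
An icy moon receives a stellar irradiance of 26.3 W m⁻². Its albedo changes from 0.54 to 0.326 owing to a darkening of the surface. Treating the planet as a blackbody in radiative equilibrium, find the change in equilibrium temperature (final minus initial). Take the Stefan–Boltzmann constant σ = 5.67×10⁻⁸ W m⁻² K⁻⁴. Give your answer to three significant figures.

8.56 K

With α = 0.54, T₁ = 85.46 K.
Final:   T₂ = [S(1−0.326)/(4σ)]^(1/4) = 94.02 K.
ΔT = T₂ − T₁ = 8.564 K.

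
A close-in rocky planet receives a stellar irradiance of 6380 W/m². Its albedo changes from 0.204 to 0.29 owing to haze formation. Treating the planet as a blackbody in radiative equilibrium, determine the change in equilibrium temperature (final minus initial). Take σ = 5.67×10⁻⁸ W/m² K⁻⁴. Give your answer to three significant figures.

-10.9 K

With α = 0.204, T₁ = 386.8 K.
After:  T₂ = [6380·0.71/(4σ)]^(1/4) = 375.9 K.
Change: 375.9 − 386.8 = -10.90 K.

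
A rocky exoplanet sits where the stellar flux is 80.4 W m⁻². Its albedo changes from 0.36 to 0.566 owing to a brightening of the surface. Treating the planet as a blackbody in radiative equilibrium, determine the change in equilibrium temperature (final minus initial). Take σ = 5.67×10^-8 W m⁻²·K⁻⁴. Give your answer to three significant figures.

-11.4 K

With α = 0.36, T₁ = 122.7 K.
Final:   T₂ = [S(1−0.566)/(4σ)]^(1/4) = 111.4 K.
ΔT = T₂ − T₁ = -11.36 K.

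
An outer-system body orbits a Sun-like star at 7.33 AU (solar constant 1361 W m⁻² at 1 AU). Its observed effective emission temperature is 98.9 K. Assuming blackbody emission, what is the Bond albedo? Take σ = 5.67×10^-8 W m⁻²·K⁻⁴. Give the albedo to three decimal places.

Flux at the orbit: S = 1361/(7.33)² = 25.33 W m⁻².
Rearranging the radiative balance, α = 1 − 4σT⁴/S.
4σT⁴ = 4·5.67×10⁻⁸·(98.9)⁴ = 21.70 W m⁻².
Hence α = 1 − 21.70/25.33 = 0.1434.

0.143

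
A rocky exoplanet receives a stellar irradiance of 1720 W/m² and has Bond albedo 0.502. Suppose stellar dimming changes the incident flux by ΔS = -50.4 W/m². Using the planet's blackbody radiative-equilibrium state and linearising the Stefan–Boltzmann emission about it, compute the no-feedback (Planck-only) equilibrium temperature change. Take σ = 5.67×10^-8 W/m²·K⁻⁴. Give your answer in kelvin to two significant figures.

-1.8 K

Unperturbed T_e = [1720·(1−0.502)/(4σ)]^¼ = 247.9 K.
ΔF = Δ[S(1−α)]/4 = (1−0.502)·-50.4/4 = -6.275 W/m².
Planck response: λ_P = 4σT_e³ = 4·5.67×10⁻⁸·(247.9)³ = 3.455 W/m²/K.
Hence the no-feedback warming is ΔF/(4σT_e³) = -1.82 K.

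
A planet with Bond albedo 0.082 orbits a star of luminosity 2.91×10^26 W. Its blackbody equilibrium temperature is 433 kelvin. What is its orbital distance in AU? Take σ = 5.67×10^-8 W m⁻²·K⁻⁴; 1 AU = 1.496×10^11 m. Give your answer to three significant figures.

0.345 AU

The flux needed for this T is 4σT⁴/(1−0.082) = 8685 W m⁻².
Then d = [L/(4πS)]^(1/2) = 5.164×10^10 m, i.e. 0.3452 AU.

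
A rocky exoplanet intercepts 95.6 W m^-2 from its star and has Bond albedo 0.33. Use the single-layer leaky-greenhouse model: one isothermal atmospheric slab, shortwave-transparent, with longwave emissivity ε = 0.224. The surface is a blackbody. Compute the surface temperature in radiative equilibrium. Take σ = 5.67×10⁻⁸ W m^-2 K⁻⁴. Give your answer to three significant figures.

134 K

The planet radiates to space at T_e = [S(1−α)/(4σ)]^(1/4) = 129.6 K.
The surface balance (absorbed SW + ε·downward IR = σT_s⁴) with T_a⁴ = T_s⁴/2 reduces to T_s = T_e·[2/(2−ε)]^¼ = 133.5 K.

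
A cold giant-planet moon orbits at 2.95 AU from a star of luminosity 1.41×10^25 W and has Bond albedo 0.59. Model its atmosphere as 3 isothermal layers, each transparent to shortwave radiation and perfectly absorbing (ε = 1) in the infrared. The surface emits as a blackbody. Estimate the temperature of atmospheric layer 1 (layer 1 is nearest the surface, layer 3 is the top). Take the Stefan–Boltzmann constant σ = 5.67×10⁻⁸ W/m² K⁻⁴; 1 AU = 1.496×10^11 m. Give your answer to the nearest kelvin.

75 K

d = 2.95 × 1.496×10^11 m = 4.413×10^11 m.
Flux at the orbit: S = L/(4πd²) = 1.41×10^25/(4π·(4.41×10^11)²) = 5.761 W/m².
OLR = S(1−α)/4 = 0.5905 W/m²; the top layer radiates at T_e = 56.81 K.
Each opaque layer satisfies 2T_j⁴ = T_{j−1}⁴ + T_{j+1}⁴, giving T_k⁴ = (N+1−k)T_e⁴.
With k = 1: T_1 = (3+1−1)^¼·56.81 K = 74.76 K.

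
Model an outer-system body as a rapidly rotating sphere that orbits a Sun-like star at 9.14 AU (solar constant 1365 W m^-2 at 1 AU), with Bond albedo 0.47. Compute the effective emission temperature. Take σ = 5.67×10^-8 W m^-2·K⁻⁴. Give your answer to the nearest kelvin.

79 kelvin

Flux at the orbit: S = 1365/(9.14)² = 16.34 W m^-2.
Absorbed flux (global mean): S(1−α)/4 = 16.34·0.53/4 = 2.165 W m^-2.
Balancing against σT⁴: T = (2.165/5.67×10⁻⁸)^(1/4) = 78.61 K.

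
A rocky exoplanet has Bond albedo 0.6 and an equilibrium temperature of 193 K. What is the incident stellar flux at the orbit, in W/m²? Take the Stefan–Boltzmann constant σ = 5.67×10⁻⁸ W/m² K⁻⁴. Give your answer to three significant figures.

From S(1−α)/4 = σT⁴: S = 4σT⁴/(1−α).
The emitted flux is σT⁴ = 78.67 W/m².
S = 4·78.67/0.4 = 786.7 W/m².

787 W/m²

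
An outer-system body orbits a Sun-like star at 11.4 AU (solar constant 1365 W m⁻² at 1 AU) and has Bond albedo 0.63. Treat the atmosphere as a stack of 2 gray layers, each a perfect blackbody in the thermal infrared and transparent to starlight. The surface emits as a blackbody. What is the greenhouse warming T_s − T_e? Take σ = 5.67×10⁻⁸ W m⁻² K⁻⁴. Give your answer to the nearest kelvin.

Irradiance scales as 1/d², so S = 1365 W m⁻² × (1/11.4)² = 10.50 W m⁻².
Top-of-atmosphere balance: σT_e⁴ = S(1−α)/4 = 0.9715 W m⁻² → T_e = 64.34 K.
T_s = (N+1)^(1/4)·T_e = 84.67 K.
So the greenhouse effect raises the surface by 84.67 − 64.34 = 20.34 K.

20 K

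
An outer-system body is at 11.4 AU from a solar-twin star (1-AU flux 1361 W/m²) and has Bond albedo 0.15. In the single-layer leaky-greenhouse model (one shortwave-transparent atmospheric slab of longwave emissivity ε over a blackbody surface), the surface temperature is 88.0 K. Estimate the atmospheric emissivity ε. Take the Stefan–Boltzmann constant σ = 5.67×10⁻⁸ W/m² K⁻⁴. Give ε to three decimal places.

0.691

Flux at the orbit: S = 1361/(11.4)² = 10.47 W/m².
Effective temperature: T_e = [S(1−α)/(4σ)]^(1/4) = 79.15 K.
Since (2−ε)/2 = (T_e/T_s)⁴ = 0.6545, ε = 0.6910.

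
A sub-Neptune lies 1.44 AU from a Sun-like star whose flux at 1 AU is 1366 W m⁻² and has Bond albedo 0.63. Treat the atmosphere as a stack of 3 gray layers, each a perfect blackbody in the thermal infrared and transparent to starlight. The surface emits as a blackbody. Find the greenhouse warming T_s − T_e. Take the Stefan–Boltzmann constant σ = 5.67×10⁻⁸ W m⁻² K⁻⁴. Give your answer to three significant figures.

Flux at the orbit: S = 1366/(1.44)² = 658.8 W m⁻².
Top-of-atmosphere balance: σT_e⁴ = S(1−α)/4 = 60.94 W m⁻² → T_e = 181.1 K.
T_s = (N+1)^(1/4)·T_e = 256.1 K.
So the greenhouse effect raises the surface by 256.1 − 181.1 = 75.00 K.

75.0 kelvin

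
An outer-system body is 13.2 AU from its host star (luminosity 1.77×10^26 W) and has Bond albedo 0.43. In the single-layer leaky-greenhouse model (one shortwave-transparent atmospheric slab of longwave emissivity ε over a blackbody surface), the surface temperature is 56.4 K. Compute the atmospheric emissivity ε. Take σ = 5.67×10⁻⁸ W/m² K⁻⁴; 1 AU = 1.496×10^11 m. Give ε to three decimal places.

0.206

Orbital distance: d = 13.2 AU = 1.975×10^12 m.
Flux at the orbit: S = L/(4πd²) = 1.77×10^26/(4π·(1.97×10^12)²) = 3.612 W/m².
TOA balance gives T_e = 54.89 K.
Since (2−ε)/2 = (T_e/T_s)⁴ = 0.8972, ε = 0.2057.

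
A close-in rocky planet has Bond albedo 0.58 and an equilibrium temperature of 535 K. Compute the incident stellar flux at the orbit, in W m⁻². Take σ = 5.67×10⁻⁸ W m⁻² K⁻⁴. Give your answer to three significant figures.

From S(1−α)/4 = σT⁴: S = 4σT⁴/(1−α).
σT⁴ = 5.67×10⁻⁸·(535)⁴ = 4645 W m⁻².
So S = 4×4645/(1−0.58) = 44240 W m⁻².

44200 W m⁻²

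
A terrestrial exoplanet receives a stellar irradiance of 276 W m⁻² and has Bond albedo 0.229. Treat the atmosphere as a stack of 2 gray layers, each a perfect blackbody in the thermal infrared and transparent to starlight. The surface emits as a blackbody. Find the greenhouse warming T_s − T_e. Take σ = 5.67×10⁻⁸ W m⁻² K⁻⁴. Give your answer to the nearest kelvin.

55 K

Top-of-atmosphere balance: σT_e⁴ = S(1−α)/4 = 53.20 W m⁻² → T_e = 175.0 K.
T_s = (N+1)^(1/4)·T_e = 230.3 K.
So the greenhouse effect raises the surface by 230.3 − 175.0 = 55.32 K.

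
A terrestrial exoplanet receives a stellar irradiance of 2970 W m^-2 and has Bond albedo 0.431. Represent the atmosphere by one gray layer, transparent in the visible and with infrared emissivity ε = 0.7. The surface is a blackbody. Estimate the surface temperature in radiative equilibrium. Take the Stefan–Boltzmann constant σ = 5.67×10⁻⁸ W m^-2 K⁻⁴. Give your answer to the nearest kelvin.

327 K

At the top of the atmosphere, σT_e⁴ = S(1−α)/4 = 422.5 W m^-2, giving T_e = 293.8 K.
The surface balance (absorbed SW + ε·downward IR = σT_s⁴) with T_a⁴ = T_s⁴/2 reduces to T_s = T_e·[2/(2−ε)]^¼ = 327.2 K.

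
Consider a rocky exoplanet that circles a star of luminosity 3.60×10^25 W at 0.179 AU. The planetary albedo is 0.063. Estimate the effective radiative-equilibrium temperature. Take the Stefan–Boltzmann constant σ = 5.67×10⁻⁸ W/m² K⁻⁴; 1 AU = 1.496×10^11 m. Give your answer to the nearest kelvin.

358 K

Orbital distance: d = 0.179 AU = 2.678×10^10 m.
S = L/(4πd²) = 3995 W/m².
The planet absorbs (1−α)S over its disc πR² and re-emits over 4πR², so the mean absorbed flux is (1−0.063)·3995/4 = 935.8 W/m².
In equilibrium σT⁴ equals this, so T = 358.4 K.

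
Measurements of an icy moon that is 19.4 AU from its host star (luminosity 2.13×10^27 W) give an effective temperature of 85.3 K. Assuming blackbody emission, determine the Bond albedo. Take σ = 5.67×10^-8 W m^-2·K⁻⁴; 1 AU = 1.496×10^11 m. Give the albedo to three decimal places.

Orbital distance: d = 19.4 AU = 2.902×10^12 m.
Spreading L over a sphere of radius d: S = 2.13×10^27/(4π·2.90×10^12²) = 20.12 W m^-2.
Rearranging the radiative balance, α = 1 − 4σT⁴/S.
σT⁴ = 3.002 W m^-2, so 4σT⁴ = 12.01 W m^-2.
1−α = 12.01/20.12 = 0.5967, so α = 0.4033.

0.403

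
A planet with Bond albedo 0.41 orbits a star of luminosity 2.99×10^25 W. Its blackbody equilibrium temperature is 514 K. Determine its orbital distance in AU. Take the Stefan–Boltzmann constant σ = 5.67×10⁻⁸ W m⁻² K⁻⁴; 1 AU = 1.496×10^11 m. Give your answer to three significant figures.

0.0629 AU

Energy balance gives S = 4σT⁴/(1−α) = 26830 W m⁻².
S = L/(4πd²) → d = √(L/4πS) = √(2.99×10^25/(4π·26830)) = 9.417×10^9 m = 0.06295 AU.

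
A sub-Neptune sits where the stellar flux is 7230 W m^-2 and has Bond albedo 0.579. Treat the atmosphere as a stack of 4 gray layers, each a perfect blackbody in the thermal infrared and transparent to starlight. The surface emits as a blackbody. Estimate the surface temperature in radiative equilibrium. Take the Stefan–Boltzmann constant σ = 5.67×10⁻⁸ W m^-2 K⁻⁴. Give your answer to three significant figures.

OLR = S(1−α)/4 = 761.0 W m^-2; the top layer radiates at T_e = 340.4 K.
Layer-by-layer balance gives σT_s⁴ = (N+1)σT_e⁴, so T_s = 5^¼·340.4 = 509.0 K.

509 K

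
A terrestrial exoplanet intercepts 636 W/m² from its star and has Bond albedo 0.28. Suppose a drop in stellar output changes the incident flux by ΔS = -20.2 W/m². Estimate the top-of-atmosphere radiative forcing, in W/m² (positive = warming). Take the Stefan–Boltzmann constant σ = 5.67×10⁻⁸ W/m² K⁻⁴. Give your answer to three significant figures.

ΔF = Δ[S(1−α)]/4 = (1−0.28)·-20.2/4 = -3.636 W/m².

-3.64 W/m²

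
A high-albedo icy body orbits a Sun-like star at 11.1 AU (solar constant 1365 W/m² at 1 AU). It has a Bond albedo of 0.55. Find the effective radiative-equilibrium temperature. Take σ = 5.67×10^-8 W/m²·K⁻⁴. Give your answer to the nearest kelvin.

68 K

Irradiance scales as 1/d², so S = 1365 W/m² × (1/11.1)² = 11.08 W/m².
The planet absorbs (1−α)S over its disc πR² and re-emits over 4πR², so the mean absorbed flux is (1−0.55)·11.08/4 = 1.246 W/m².
Set σT⁴ = 1.246 → T = (1.246/σ)^(1/4) = 68.47 K.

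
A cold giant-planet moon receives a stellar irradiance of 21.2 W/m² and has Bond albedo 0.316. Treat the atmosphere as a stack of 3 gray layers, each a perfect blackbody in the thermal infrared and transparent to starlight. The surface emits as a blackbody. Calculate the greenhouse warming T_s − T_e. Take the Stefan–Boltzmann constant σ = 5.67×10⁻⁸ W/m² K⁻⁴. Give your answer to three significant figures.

37.0 K

The effective emission temperature is T_e = [S(1−α)/(4σ)]^¼ = 89.42 K.
Surface: T_s = (4)^¼·T_e = 126.5 K.
Warming: T_s − T_e = 37.04 K.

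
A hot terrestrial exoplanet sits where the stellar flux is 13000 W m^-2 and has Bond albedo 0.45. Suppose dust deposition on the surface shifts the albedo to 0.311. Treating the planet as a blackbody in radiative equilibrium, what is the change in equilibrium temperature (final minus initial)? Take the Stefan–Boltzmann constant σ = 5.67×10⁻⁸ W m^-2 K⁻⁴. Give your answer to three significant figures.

24.4 K

With α = 0.45, T₁ = 421.4 K.
After:  T₂ = [13000·0.689/(4σ)]^(1/4) = 445.8 K.
Change: 445.8 − 421.4 = 24.42 K.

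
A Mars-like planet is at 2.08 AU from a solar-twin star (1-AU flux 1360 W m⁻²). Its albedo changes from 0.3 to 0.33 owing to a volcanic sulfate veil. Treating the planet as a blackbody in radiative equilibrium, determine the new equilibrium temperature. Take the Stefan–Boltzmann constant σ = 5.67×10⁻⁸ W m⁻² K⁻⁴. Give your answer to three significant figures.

175 K

Irradiance scales as 1/d², so S = 1360 W m⁻² × (1/2.08)² = 314.3 W m⁻².
T₂ = [S(1−α₂)/(4σ)]^(1/4) = [314.3·0.67/(4σ)]^(1/4) = 174.6 K.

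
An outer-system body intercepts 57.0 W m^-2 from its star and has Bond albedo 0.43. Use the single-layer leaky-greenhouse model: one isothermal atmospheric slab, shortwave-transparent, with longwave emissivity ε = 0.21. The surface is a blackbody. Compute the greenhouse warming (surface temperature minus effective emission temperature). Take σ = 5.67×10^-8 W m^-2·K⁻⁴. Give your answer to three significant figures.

At the top of the atmosphere, σT_e⁴ = S(1−α)/4 = 8.123 W m^-2, giving T_e = 109.4 K.
Surface balance with a leaky layer gives σT_s⁴ = σT_e⁴·2/(2−ε), so T_s = T_e·[2/(2−0.21)]^(1/4) = 112.5 K.
Greenhouse warming: T_s − T_e = 3.077 K.

3.08 kelvin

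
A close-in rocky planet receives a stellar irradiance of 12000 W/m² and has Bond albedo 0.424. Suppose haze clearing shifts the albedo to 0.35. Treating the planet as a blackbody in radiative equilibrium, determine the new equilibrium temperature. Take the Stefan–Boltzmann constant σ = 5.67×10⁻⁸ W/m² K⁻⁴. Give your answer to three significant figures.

431 kelvin

New equilibrium: T₂ = [(1−0.35)·12000/(4σ)]^(1/4) = 430.6 K.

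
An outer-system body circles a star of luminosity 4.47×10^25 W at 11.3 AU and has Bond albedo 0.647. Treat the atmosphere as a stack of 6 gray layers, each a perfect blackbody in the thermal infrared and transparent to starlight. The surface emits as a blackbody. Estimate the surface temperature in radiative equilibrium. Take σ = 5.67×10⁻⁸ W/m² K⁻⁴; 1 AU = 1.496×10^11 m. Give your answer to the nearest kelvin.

61 K

d = 11.3 × 1.496×10^11 m = 1.690×10^12 m.
Spreading L over a sphere of radius d: S = 4.47×10^25/(4π·1.69×10^12²) = 1.245 W/m².
OLR = S(1−α)/4 = 0.1098 W/m²; the top layer radiates at T_e = 37.31 K.
Layer-by-layer balance gives σT_s⁴ = (N+1)σT_e⁴, so T_s = 7^¼·37.31 = 60.68 K.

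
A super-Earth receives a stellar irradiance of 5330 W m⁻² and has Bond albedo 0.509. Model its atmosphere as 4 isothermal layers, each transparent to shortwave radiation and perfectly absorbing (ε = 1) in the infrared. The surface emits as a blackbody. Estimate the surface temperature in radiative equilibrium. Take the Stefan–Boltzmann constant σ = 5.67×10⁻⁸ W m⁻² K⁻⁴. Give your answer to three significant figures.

The effective emission temperature is T_e = [S(1−α)/(4σ)]^¼ = 327.7 K.
With N = 4 opaque layers, T_s = (N+1)^(1/4)·T_e = 5^(1/4)·327.7 = 490.1 K.

490 K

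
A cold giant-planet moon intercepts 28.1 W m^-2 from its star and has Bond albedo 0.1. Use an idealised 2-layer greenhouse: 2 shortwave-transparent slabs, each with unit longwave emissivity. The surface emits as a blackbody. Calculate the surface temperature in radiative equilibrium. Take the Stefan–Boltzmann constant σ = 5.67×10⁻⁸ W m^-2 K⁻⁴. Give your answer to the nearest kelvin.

OLR = S(1−α)/4 = 6.323 W m^-2; the top layer radiates at T_e = 102.8 K.
For an N-layer opaque stack, T_s⁴ = (N+1)T_e⁴, hence T_s = (3)^(1/4)×102.8 K = 135.2 K.

135 K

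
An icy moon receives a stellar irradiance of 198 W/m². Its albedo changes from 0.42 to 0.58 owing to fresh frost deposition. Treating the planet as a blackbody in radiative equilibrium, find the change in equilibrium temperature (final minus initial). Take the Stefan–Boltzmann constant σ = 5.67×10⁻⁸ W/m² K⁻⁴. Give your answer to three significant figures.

-11.6 kelvin

Initial: T₁ = [S(1−0.42)/(4σ)]^(1/4) = 150.0 K.
Final:   T₂ = [S(1−0.58)/(4σ)]^(1/4) = 138.4 K.
ΔT = T₂ − T₁ = -11.63 K.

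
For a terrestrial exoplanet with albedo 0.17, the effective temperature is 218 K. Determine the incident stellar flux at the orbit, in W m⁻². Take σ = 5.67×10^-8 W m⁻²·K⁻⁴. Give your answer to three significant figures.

From S(1−α)/4 = σT⁴: S = 4σT⁴/(1−α).
σT⁴ = 5.67×10⁻⁸·(218)⁴ = 128.1 W m⁻².
S = 4·128.1/0.83 = 617.2 W m⁻².

617 W m⁻²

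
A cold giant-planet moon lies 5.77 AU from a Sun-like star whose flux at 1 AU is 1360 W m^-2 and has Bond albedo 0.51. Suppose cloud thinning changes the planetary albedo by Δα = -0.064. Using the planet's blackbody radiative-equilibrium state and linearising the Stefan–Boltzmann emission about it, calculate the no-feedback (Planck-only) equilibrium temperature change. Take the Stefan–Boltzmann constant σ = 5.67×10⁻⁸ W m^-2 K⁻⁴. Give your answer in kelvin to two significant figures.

3.2 kelvin

Flux at the orbit: S = 1360/(5.77)² = 40.85 W m^-2.
Unperturbed T_e = [40.85·(1−0.51)/(4σ)]^¼ = 96.92 K.
TOA radiative forcing: ΔF = −S·Δα/4 = −40.85·(-0.064)/4 = 0.6536 W m^-2.
Linearising σT⁴ gives d(σT⁴)/dT = 4σT_e³ = 0.2065 W m^-2 per K.
ΔT₀ = ΔF/λ_P = 0.6536/0.2065 = 3.16 K.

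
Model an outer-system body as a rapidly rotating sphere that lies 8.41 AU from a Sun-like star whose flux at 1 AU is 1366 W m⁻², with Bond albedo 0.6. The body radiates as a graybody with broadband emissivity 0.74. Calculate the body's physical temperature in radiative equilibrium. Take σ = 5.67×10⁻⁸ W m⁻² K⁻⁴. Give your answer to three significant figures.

82.4 K

By the inverse-square law, S = 1366/8.41² = 19.31 W m⁻².
The planet absorbs (1−α)S over its disc πR² and re-emits over 4πR², so the mean absorbed flux is (1−0.6)·19.31/4 = 1.931 W m⁻².
Radiative balance εσT⁴ = 1.931 gives T = [1.931/(0.74·σ)]^(1/4) = 82.37 K.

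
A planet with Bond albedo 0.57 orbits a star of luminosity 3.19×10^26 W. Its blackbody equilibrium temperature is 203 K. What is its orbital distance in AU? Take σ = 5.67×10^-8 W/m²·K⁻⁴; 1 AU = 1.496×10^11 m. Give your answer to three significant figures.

The flux needed for this T is 4σT⁴/(1−0.57) = 895.7 W/m².
From L = 4πd²S, d = √(3.19×10^26/(4π·895.7)) = 1.683×10^11 m = 1.125 AU.

1.13 AU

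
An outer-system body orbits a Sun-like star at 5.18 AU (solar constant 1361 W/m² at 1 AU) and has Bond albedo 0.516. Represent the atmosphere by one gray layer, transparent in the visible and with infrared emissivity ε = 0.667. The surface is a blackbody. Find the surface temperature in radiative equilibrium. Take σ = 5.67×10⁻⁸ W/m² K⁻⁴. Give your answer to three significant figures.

113 K

Flux at the orbit: S = 1361/(5.18)² = 50.72 W/m².
Effective emission temperature (TOA balance): σT_e⁴ = S(1−α)/4 = 6.137 W/m² → T_e = 102.0 K.
The surface balance (absorbed SW + ε·downward IR = σT_s⁴) with T_a⁴ = T_s⁴/2 reduces to T_s = T_e·[2/(2−ε)]^¼ = 112.9 K.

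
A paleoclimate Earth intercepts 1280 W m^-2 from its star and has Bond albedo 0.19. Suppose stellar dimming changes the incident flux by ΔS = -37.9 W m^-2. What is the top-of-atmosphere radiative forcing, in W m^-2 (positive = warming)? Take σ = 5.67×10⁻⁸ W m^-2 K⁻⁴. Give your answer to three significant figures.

-7.67 W m^-2

ΔF = Δ[S(1−α)]/4 = (1−0.19)·-37.9/4 = -7.675 W m^-2.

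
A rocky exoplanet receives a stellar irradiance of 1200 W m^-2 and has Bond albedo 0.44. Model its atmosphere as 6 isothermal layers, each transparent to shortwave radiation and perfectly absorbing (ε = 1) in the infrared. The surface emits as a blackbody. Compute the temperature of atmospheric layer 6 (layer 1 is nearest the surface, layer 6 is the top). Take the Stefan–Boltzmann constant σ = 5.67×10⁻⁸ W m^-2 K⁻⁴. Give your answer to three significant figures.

Top-of-atmosphere balance: σT_e⁴ = S(1−α)/4 = 168.0 W m^-2 → T_e = 233.3 K.
The net upward flux σT_e⁴ is constant between every pair of levels, so T_k⁴ = (N+1−k)T_e⁴.
With k = 6: T_6 = (6+1−6)^¼·233.3 K = 233.3 K.

233 kelvin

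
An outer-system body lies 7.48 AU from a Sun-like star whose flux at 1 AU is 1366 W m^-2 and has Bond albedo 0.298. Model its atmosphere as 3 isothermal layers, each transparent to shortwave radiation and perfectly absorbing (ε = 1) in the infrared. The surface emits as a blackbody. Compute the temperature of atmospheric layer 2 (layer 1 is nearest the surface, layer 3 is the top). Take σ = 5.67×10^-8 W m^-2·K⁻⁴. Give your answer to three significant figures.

111 K

Flux at the orbit: S = 1366/(7.48)² = 24.41 W m^-2.
Top-of-atmosphere balance: σT_e⁴ = S(1−α)/4 = 4.285 W m^-2 → T_e = 93.24 K.
In the N-layer model, layer k (counted from the surface) has T_k = (N+1−k)^(1/4)·T_e.
T_2 = (2)^(1/4)·93.24 = 110.9 K.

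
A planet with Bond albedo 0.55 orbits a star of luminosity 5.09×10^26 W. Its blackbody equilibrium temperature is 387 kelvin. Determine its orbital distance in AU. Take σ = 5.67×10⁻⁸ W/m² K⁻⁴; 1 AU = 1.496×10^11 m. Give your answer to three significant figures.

0.400 AU

The flux needed for this T is 4σT⁴/(1−0.55) = 11310 W/m².
S = L/(4πd²) → d = √(L/4πS) = √(5.09×10^26/(4π·11310)) = 5.986×10^10 m = 0.4001 AU.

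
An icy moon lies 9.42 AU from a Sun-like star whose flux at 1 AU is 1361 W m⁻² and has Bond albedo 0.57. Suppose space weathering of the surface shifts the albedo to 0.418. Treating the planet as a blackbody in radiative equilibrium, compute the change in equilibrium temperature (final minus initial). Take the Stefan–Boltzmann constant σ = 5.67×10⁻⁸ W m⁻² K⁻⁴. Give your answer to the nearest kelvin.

6 K

Irradiance scales as 1/d², so S = 1361 W m⁻² × (1/9.42)² = 15.34 W m⁻².
With α = 0.57, T₁ = 73.43 K.
Final:   T₂ = [S(1−0.418)/(4σ)]^(1/4) = 79.21 K.
Change: 79.21 − 73.43 = 5.772 K.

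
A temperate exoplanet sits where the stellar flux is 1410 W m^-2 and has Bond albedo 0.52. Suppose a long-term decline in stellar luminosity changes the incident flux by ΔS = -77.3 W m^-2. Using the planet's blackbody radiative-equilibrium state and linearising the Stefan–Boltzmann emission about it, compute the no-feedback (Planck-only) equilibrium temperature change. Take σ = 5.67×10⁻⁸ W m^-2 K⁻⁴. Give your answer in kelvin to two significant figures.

The baseline emission temperature is T_e = 233.7 K.
ΔF = Δ[S(1−α)]/4 = (1−0.52)·-77.3/4 = -9.276 W m^-2.
Linearising σT⁴ gives d(σT⁴)/dT = 4σT_e³ = 2.896 W m^-2 per K.
Hence the no-feedback warming is ΔF/(4σT_e³) = -3.20 K.

-3.2 K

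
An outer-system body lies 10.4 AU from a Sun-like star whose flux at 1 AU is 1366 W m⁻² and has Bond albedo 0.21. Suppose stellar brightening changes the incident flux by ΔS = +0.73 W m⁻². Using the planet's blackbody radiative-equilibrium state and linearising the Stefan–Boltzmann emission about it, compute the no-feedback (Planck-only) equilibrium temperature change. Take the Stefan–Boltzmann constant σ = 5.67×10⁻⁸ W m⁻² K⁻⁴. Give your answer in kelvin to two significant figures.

1.2 kelvin

By the inverse-square law, S = 1366/10.4² = 12.63 W m⁻².
The baseline emission temperature is T_e = 81.44 K.
ΔF = Δ[S(1−α)]/4 = (1−0.21)·+0.73/4 = 0.1442 W m⁻².
The Planck feedback parameter is 4σT_e³ = 0.1225 W m⁻²/K.
ΔT₀ = ΔF/λ_P = 0.1442/0.1225 = 1.18 K.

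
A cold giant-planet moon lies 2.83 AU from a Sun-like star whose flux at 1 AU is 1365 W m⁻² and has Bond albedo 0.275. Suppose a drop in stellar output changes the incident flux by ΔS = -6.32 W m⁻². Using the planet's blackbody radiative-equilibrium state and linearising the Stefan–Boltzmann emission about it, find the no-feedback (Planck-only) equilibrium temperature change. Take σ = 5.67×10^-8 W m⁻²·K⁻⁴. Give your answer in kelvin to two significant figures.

Irradiance scales as 1/d², so S = 1365 W m⁻² × (1/2.83)² = 170.4 W m⁻².
The baseline emission temperature is T_e = 152.8 K.
Only a fraction (1−α) is absorbed and it's spread over 4πR², so ΔF = (1−α)ΔS/4 = -1.145 W m⁻².
Planck response: λ_P = 4σT_e³ = 4·5.67×10⁻⁸·(152.8)³ = 0.8088 W m⁻²/K.
So ΔT₀ = -1.145/0.8088 = -1.42 K.

-1.4 kelvin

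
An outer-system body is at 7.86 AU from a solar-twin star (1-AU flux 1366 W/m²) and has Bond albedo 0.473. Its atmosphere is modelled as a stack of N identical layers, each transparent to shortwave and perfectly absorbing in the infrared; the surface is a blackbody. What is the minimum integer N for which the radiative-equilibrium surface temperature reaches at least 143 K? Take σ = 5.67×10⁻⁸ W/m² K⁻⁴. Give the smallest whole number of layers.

8

Irradiance scales as 1/d², so S = 1366 W/m² × (1/7.86)² = 22.11 W/m².
Top-of-atmosphere balance: σT_e⁴ = S(1−α)/4 = 2.913 W/m² → T_e = 84.66 K.
Need (N+1)T_e⁴ ≥ T_s⁴, i.e. N+1 ≥ (143/84.66)⁴ = 8.139.
So N ≥ 7.139; the smallest integer is N = 8.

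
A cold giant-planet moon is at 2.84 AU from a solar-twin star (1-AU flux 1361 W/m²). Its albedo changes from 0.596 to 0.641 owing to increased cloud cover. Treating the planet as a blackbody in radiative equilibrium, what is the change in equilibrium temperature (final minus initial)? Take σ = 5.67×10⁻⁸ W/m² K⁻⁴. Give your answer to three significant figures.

Irradiance scales as 1/d², so S = 1361 W/m² × (1/2.84)² = 168.7 W/m².
Initial: T₁ = [S(1−0.596)/(4σ)]^(1/4) = 131.7 K.
Final:   T₂ = [S(1−0.641)/(4σ)]^(1/4) = 127.8 K.
ΔT = T₂ − T₁ = -3.831 K.

-3.83 kelvin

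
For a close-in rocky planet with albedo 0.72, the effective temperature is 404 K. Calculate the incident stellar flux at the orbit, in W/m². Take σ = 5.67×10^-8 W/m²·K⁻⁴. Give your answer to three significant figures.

From S(1−α)/4 = σT⁴: S = 4σT⁴/(1−α).
σT⁴ = 5.67×10⁻⁸·(404)⁴ = 1510 W/m².
So S = 4×1510/(1−0.72) = 21580 W/m².

21600 W/m²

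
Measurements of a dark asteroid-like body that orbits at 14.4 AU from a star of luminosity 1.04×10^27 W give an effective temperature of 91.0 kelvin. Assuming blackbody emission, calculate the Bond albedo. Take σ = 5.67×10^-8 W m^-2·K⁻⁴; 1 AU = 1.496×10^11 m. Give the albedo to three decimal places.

0.128

Orbital distance: d = 14.4 AU = 2.154×10^12 m.
S = L/(4πd²) = 17.83 W m^-2.
From σT⁴ = S(1−α)/4 we invert for α: 1−α = 4σT⁴/S.
4σT⁴ = 4·5.67×10⁻⁸·(91.0)⁴ = 15.55 W m^-2.
Hence α = 1 − 15.55/17.83 = 0.1279.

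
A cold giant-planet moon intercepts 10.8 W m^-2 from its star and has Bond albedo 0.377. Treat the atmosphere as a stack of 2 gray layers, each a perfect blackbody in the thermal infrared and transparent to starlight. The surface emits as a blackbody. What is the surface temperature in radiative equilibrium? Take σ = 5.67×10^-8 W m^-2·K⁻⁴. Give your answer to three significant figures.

OLR = S(1−α)/4 = 1.682 W m^-2; the top layer radiates at T_e = 73.80 K.
Layer-by-layer balance gives σT_s⁴ = (N+1)σT_e⁴, so T_s = 3^¼·73.80 = 97.13 K.

97.1 kelvin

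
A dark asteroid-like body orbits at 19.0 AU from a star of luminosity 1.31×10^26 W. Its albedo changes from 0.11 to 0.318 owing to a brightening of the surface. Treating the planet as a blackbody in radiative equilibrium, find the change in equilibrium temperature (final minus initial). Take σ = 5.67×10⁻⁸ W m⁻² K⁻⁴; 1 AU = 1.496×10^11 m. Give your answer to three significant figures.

d = 19.0 × 1.496×10^11 m = 2.842×10^12 m.
Flux at the orbit: S = L/(4πd²) = 1.31×10^26/(4π·(2.84×10^12)²) = 1.290 W m⁻².
Initial: T₁ = [S(1−0.11)/(4σ)]^(1/4) = 47.44 K.
Final:   T₂ = [S(1−0.318)/(4σ)]^(1/4) = 44.38 K.
Change: 44.38 − 47.44 = -3.054 K.

-3.05 kelvin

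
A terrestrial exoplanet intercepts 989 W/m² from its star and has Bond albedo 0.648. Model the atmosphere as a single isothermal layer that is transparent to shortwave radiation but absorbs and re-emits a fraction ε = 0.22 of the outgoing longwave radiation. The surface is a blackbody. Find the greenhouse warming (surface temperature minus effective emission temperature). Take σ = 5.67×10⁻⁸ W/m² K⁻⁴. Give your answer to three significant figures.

5.85 K

Effective emission temperature (TOA balance): σT_e⁴ = S(1−α)/4 = 87.03 W/m² → T_e = 197.9 K.
The surface balance (absorbed SW + ε·downward IR = σT_s⁴) with T_a⁴ = T_s⁴/2 reduces to T_s = T_e·[2/(2−ε)]^¼ = 203.8 K.
T_s − T_e = 203.8 − 197.9 = 5.851 K.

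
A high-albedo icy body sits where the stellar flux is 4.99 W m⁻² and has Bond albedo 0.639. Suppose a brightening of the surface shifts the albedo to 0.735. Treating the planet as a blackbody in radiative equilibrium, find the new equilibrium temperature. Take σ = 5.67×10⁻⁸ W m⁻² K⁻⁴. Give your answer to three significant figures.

With the new albedo, S(1−α₂)/4 = 0.3306 W m⁻², so T₂ = 49.14 K.

49.1 kelvin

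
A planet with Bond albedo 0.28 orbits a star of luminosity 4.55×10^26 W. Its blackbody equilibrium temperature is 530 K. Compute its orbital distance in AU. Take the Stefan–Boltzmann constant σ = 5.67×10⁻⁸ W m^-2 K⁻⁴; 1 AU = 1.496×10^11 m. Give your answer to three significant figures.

Energy balance gives S = 4σT⁴/(1−α) = 24860 W m^-2.
Then d = [L/(4πS)]^(1/2) = 3.817×10^10 m, i.e. 0.2551 AU.

0.255 AU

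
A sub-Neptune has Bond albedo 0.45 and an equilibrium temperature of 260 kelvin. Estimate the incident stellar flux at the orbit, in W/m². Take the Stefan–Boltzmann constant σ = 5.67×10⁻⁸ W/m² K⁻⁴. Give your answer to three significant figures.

Invert the energy balance for S: S = 4σT⁴/(1−α).
The emitted flux is σT⁴ = 259.1 W/m².
S = 4·259.1/0.55 = 1884 W/m².

1880 W/m²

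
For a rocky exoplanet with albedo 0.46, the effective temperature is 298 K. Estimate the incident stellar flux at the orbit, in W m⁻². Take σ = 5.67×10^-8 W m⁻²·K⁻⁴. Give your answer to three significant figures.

Invert the energy balance for S: S = 4σT⁴/(1−α).
σT⁴ = 5.67×10⁻⁸·(298)⁴ = 447.1 W m⁻².
S = 4·447.1/0.54 = 3312 W m⁻².

3310 W m⁻²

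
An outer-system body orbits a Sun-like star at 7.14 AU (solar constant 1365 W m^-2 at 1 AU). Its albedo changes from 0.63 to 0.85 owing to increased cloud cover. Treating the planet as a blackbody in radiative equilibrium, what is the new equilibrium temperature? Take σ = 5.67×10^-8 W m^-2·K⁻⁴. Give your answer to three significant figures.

Flux at the orbit: S = 1365/(7.14)² = 26.78 W m^-2.
T₂ = [S(1−α₂)/(4σ)]^(1/4) = [26.78·0.15/(4σ)]^(1/4) = 64.87 K.

64.9 K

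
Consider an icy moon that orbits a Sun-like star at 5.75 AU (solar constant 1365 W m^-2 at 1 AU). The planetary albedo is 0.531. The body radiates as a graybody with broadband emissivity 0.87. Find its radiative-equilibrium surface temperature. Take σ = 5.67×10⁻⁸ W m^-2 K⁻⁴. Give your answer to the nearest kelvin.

100 K

Flux at the orbit: S = 1365/(5.75)² = 41.29 W m^-2.
The planet absorbs (1−α)S over its disc πR² and re-emits over 4πR², so the mean absorbed flux is (1−0.531)·41.29/4 = 4.841 W m^-2.
Radiative balance εσT⁴ = 4.841 gives T = [4.841/(0.87·σ)]^(1/4) = 99.53 K.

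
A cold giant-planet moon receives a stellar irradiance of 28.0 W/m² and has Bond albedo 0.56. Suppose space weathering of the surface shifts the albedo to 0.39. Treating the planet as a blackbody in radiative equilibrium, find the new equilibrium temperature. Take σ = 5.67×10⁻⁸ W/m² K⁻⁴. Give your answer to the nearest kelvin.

With the new albedo, S(1−α₂)/4 = 4.270 W/m², so T₂ = 93.16 K.

93 kelvin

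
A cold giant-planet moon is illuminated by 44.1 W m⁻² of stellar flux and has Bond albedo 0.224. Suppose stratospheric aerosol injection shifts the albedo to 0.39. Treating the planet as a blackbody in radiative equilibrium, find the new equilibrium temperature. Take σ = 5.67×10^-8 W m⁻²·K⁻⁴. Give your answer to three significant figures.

104 K

With the new albedo, S(1−α₂)/4 = 6.725 W m⁻², so T₂ = 104.4 K.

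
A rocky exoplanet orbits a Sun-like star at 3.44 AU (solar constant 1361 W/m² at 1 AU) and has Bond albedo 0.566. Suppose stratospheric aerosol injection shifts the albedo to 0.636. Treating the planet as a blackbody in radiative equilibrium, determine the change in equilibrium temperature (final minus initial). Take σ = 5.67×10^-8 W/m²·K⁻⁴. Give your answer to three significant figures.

Irradiance scales as 1/d², so S = 1361 W/m² × (1/3.44)² = 115.0 W/m².
With α = 0.566, T₁ = 121.8 K.
With α = 0.636, T₂ = 116.6 K.
Change: 116.6 − 121.8 = -5.240 K.

-5.24 kelvin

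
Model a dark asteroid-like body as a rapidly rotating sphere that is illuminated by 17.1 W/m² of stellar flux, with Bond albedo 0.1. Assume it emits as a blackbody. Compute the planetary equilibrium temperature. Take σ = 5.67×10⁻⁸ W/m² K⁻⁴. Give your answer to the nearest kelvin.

91 kelvin

Averaging over the sphere, the absorbed flux is S(1−α)/4 = 3.848 W/m².
Balancing against σT⁴: T = (3.848/5.67×10⁻⁸)^(1/4) = 90.76 K.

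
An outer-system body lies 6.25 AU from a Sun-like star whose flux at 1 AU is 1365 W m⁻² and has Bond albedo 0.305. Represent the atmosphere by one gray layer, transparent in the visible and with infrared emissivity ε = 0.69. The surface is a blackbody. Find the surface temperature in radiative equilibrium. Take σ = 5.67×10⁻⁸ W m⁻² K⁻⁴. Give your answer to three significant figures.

113 K

Flux at the orbit: S = 1365/(6.25)² = 34.94 W m⁻².
The planet radiates to space at T_e = [S(1−α)/(4σ)]^(1/4) = 101.7 K.
Surface balance with a leaky layer gives σT_s⁴ = σT_e⁴·2/(2−ε), so T_s = T_e·[2/(2−0.69)]^(1/4) = 113.1 K.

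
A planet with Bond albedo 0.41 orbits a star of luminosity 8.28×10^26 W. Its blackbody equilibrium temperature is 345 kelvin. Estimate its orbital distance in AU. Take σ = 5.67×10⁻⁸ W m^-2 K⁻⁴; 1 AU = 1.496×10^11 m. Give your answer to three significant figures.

Required flux: S = 4σT⁴/(1−α) = 5446 W m^-2.
Then d = [L/(4πS)]^(1/2) = 1.100×10^11 m, i.e. 0.7353 AU.

0.735 AU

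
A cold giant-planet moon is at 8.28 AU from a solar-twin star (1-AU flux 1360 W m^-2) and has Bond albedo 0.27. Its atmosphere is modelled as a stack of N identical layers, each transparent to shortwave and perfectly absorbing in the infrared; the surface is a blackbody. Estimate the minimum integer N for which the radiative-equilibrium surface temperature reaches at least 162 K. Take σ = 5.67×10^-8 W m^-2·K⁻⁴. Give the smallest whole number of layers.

10

By the inverse-square law, S = 1360/8.28² = 19.84 W m^-2.
OLR = S(1−α)/4 = 3.620 W m^-2; the top layer radiates at T_e = 89.39 K.
Since T_s⁴ = (N+1)T_e⁴, we need N ≥ (T_s/T_e)⁴ − 1 = 9.787.
The minimum whole number is N = 10.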